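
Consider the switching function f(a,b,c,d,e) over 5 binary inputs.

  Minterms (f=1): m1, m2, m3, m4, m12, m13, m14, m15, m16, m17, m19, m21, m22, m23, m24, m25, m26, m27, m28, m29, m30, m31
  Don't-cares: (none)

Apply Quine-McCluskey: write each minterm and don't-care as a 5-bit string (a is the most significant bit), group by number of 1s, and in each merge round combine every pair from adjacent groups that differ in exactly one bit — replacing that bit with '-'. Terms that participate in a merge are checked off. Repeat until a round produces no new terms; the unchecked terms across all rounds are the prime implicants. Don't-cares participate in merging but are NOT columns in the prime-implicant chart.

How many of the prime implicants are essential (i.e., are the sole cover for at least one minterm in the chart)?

size-2^0 implicants → 00001(✓)  00010(✓)  00011(✓)  00100(✓)  01100(✓)  01101(✓)  01110(✓)  01111(✓)  10000(✓)  10001(✓)  10011(✓)  10101(✓)  10110(✓)  10111(✓)  11000(✓)  11001(✓)  11010(✓)  11011(✓)  11100(✓)  11101(✓)  11110(✓)  11111(✓)
size-2^1 implicants → -0001(✓)  -0011(✓)  -1100(✓)  -1101(✓)  -1110(✓)  -1111(✓)  0-100  000-1(✓)  0001-  011-0(✓)  011-1(✓)  0110-(✓)  0111-(✓)  1-000(✓)  1-001(✓)  1-011(✓)  1-101(✓)  1-110(✓)  1-111(✓)  10-01(✓)  10-11(✓)  100-1(✓)  1000-(✓)  101-1(✓)  1011-(✓)  11-00(✓)  11-01(✓)  11-10(✓)  11-11(✓)  110-0(✓)  110-1(✓)  1100-(✓)  1101-(✓)  111-0(✓)  111-1(✓)  1110-(✓)  1111-(✓)
size-2^2 implicants → -00-1  -11-0(✓)  -11-1(✓)  -110-(✓)  -111-(✓)  011--(✓)  1--01(✓)  1--11(✓)  1-0-1(✓)  1-00-  1-1-1(✓)  1-11-  10--1(✓)  11--0(✓)  11--1(✓)  11-0-(✓)  11-1-(✓)  110--(✓)  111--(✓)
size-2^3 implicants → -11--  1---1  11---
Unchecked terms (primes): -00-1, -11--, 0-100, 0001-, 1---1, 1-00-, 1-11-, 11---
Minterm coverage:
  m1 ⊆ -00-1 [E]
  m2 ⊆ 0001- [E]
  m3 ⊆ -00-1,0001-
  m4 ⊆ 0-100 [E]
  m12 ⊆ -11--,0-100
  m13 ⊆ -11-- [E]
  m14 ⊆ -11-- [E]
  m15 ⊆ -11-- [E]
  m16 ⊆ 1-00- [E]
  m17 ⊆ -00-1,1---1,1-00-
  m19 ⊆ -00-1,1---1
  m21 ⊆ 1---1 [E]
  m22 ⊆ 1-11- [E]
  m23 ⊆ 1---1,1-11-
  m24 ⊆ 1-00-,11---
  m25 ⊆ 1---1,1-00-,11---
  m26 ⊆ 11--- [E]
  m27 ⊆ 1---1,11---
  m28 ⊆ -11--,11---
  m29 ⊆ -11--,1---1,11---
  m30 ⊆ -11--,1-11-,11---
  m31 ⊆ -11--,1---1,1-11-,11---
E = {-00-1, -11--, 0-100, 0001-, 1---1, 1-00-, 1-11-, 11---}

8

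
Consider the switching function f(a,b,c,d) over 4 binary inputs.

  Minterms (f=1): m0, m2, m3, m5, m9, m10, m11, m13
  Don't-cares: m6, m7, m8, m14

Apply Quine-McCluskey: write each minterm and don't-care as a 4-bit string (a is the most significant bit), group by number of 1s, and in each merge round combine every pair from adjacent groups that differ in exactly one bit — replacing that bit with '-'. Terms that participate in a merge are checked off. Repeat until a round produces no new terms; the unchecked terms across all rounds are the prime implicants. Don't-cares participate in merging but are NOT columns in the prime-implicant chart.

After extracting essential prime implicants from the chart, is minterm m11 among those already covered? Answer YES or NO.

NO

size-2^0 implicants → 0000(✓)  0010(✓)  0011(✓)  0101(✓)  0110(✓)  0111(✓)  1000(✓)  1001(✓)  1010(✓)  1011(✓)  1101(✓)  1110(✓)
size-2^1 implicants → -000(✓)  -010(✓)  -011(✓)  -101  -110(✓)  0-10(✓)  0-11(✓)  00-0(✓)  001-(✓)  01-1  011-(✓)  1-01  1-10(✓)  10-0(✓)  10-1(✓)  100-(✓)  101-(✓)
size-2^2 implicants → --10  -0-0  -01-  0-1-  10--
Unchecked terms (primes): --10, -0-0, -01-, -101, 0-1-, 01-1, 1-01, 10--
Minterm coverage:
  m0 ⊆ -0-0 [E]
  m2 ⊆ --10,-0-0,-01-,0-1-
  m3 ⊆ -01-,0-1-
  m5 ⊆ -101,01-1
  m9 ⊆ 1-01,10--
  m10 ⊆ --10,-0-0,-01-,10--
  m11 ⊆ -01-,10--
  m13 ⊆ -101,1-01
E = {-0-0}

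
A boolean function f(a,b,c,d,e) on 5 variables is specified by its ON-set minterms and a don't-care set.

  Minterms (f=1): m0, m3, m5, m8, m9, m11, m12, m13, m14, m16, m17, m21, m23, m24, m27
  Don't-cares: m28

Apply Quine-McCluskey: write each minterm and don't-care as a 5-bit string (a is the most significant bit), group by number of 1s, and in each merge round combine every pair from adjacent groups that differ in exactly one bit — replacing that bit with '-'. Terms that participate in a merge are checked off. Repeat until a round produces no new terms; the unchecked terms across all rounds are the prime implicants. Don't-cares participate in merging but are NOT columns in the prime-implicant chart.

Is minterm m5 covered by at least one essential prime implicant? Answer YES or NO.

Round 0: 00000✓ 00011✓ 00101✓ 01000✓ 01001✓ 01011✓ 01100✓ 01101✓ 01110✓ 10000✓ 10001✓ 10101✓ 10111✓ 11000✓ 11011✓ 11100✓
Round 1: -0000✓ -0101 -1000✓ -1011 -1100✓ 0-000✓ 0-011 0-101 01-00✓ 01-01✓ 010-1 0100-✓ 011-0 0110-✓ 1-000✓ 10-01 1000- 101-1 11-00✓
Round 2: --000 -1-00 01-0-
PIs = {--000, -0101, -1-00, -1011, 0-011, 0-101, 01-0-, 010-1, 011-0, 10-01, 1000-, 101-1}
Coverage chart:
  m0: --000 ←essential
  m3: 0-011 ←essential
  m5: -0101,0-101
  m8: --000,-1-00,01-0-
  m9: 01-0-,010-1
  m11: -1011,0-011,010-1
  m12: -1-00,01-0-,011-0
  m13: 0-101,01-0-
  m14: 011-0 ←essential
  m16: --000,1000-
  m17: 10-01,1000-
  m21: -0101,10-01,101-1
  m23: 101-1 ←essential
  m24: --000,-1-00
  m27: -1011 ←essential
Essential: --000, -1011, 0-011, 011-0, 101-1

NO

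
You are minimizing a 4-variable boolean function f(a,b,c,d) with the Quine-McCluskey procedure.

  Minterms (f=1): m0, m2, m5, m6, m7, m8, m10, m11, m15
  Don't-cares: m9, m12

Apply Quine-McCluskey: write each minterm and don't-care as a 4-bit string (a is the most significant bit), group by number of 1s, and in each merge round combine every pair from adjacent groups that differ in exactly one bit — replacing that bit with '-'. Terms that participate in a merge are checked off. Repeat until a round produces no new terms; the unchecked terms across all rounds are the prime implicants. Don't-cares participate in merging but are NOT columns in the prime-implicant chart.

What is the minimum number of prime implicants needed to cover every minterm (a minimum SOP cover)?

4

size-2^0 implicants → 0000(✓)  0010(✓)  0101(✓)  0110(✓)  0111(✓)  1000(✓)  1001(✓)  1010(✓)  1011(✓)  1100(✓)  1111(✓)
size-2^1 implicants → -000(✓)  -010(✓)  -111  0-10  00-0(✓)  01-1  011-  1-00  1-11  10-0(✓)  10-1(✓)  100-(✓)  101-(✓)
size-2^2 implicants → -0-0  10--
Unchecked terms (primes): -0-0, -111, 0-10, 01-1, 011-, 1-00, 1-11, 10--
Minterm coverage:
  m0 ⊆ -0-0 [E]
  m2 ⊆ -0-0,0-10
  m5 ⊆ 01-1 [E]
  m6 ⊆ 0-10,011-
  m7 ⊆ -111,01-1,011-
  m8 ⊆ -0-0,1-00,10--
  m10 ⊆ -0-0,10--
  m11 ⊆ 1-11,10--
  m15 ⊆ -111,1-11
E = {-0-0, 01-1}
Petrick residual → 0-10, 1-11
Cover = b'd' + a'cd' + a'bd + acd  |cover|=4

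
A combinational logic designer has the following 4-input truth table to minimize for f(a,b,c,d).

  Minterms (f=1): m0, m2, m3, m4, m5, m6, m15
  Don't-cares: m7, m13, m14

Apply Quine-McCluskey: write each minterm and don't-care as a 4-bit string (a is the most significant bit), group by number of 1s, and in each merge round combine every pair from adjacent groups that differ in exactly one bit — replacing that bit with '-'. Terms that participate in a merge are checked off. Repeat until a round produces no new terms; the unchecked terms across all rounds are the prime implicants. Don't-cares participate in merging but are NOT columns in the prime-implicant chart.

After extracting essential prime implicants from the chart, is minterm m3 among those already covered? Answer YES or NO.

size-2^0 implicants → 0000(✓)  0010(✓)  0011(✓)  0100(✓)  0101(✓)  0110(✓)  0111(✓)  1101(✓)  1110(✓)  1111(✓)
size-2^1 implicants → -101(✓)  -110(✓)  -111(✓)  0-00(✓)  0-10(✓)  0-11(✓)  00-0(✓)  001-(✓)  01-0(✓)  01-1(✓)  010-(✓)  011-(✓)  11-1(✓)  111-(✓)
size-2^2 implicants → -1-1  -11-  0--0  0-1-  01--
Unchecked terms (primes): -1-1, -11-, 0--0, 0-1-, 01--
Minterm coverage:
  m0 ⊆ 0--0 [E]
  m2 ⊆ 0--0,0-1-
  m3 ⊆ 0-1- [E]
  m4 ⊆ 0--0,01--
  m5 ⊆ -1-1,01--
  m6 ⊆ -11-,0--0,0-1-,01--
  m15 ⊆ -1-1,-11-
E = {0--0, 0-1-}

YES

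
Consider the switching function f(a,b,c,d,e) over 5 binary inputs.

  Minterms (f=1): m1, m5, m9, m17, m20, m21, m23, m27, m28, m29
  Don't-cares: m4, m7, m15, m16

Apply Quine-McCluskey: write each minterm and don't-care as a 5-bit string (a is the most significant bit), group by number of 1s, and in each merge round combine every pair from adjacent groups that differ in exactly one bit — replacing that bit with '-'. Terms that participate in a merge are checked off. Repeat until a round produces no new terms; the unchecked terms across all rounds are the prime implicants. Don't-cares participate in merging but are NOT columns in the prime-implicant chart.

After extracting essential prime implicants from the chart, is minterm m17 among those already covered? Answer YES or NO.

size-2^0 implicants → 00001(✓)  00100(✓)  00101(✓)  00111(✓)  01001(✓)  01111(✓)  10000(✓)  10001(✓)  10100(✓)  10101(✓)  10111(✓)  11011  11100(✓)  11101(✓)
size-2^1 implicants → -0001(✓)  -0100(✓)  -0101(✓)  -0111(✓)  0-001  0-111  00-01(✓)  001-1(✓)  0010-(✓)  1-100(✓)  1-101(✓)  10-00(✓)  10-01(✓)  1000-(✓)  101-1(✓)  1010-(✓)  1110-(✓)
size-2^2 implicants → -0-01  -01-1  -010-  1-10-  10-0-
Unchecked terms (primes): -0-01, -01-1, -010-, 0-001, 0-111, 1-10-, 10-0-, 11011
Minterm coverage:
  m1 ⊆ -0-01,0-001
  m5 ⊆ -0-01,-01-1,-010-
  m9 ⊆ 0-001 [E]
  m17 ⊆ -0-01,10-0-
  m20 ⊆ -010-,1-10-,10-0-
  m21 ⊆ -0-01,-01-1,-010-,1-10-,10-0-
  m23 ⊆ -01-1 [E]
  m27 ⊆ 11011 [E]
  m28 ⊆ 1-10- [E]
  m29 ⊆ 1-10- [E]
E = {-01-1, 0-001, 1-10-, 11011}

NO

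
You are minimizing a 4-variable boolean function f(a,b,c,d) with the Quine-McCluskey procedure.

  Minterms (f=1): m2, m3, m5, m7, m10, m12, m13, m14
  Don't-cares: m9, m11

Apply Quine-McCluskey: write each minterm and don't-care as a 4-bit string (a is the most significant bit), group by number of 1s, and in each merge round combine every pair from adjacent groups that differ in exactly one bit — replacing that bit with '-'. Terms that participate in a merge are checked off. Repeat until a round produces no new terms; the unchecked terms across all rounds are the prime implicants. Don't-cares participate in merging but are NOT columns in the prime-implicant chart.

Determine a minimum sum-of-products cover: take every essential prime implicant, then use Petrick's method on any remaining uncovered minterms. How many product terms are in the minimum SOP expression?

[col 0] 0010*, 0011*, 0101*, 0111*, 1001*, 1010*, 1011*, 1100*, 1101*, 1110*
[col 1] -010*, -011*, -101, 0-11, 001-*, 01-1, 1-01, 1-10, 10-1, 101-*, 11-0, 110-
[col 2] -01-
Prime implicants: -01-, -101, 0-11, 01-1, 1-01, 1-10, 10-1, 11-0, 110-
PI chart (minterm → PIs covering it):
  2 | -01-  (sole → essential)
  3 | -01-,0-11
  5 | -101,01-1
  7 | 0-11,01-1
  10 | -01-,1-10
  12 | 11-0,110-
  13 | -101,1-01,110-
  14 | 1-10,11-0
Essential prime implicants: -01-
Petrick residual → -101, 0-11, 11-0
Minimum SOP uses 4 PIs: b'c + bc'd + a'cd + abd'

4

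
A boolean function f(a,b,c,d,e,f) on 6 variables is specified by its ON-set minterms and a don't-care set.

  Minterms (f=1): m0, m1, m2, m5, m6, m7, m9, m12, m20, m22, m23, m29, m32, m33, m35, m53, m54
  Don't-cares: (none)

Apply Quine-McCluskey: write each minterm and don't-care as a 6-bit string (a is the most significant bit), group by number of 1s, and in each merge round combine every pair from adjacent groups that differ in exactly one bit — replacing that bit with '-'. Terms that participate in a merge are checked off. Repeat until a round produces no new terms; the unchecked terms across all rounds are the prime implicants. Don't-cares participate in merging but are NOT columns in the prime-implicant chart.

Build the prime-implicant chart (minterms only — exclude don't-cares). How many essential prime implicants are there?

[col 0] 000000*, 000001*, 000010*, 000101*, 000110*, 000111*, 001001*, 001100, 010100*, 010110*, 010111*, 011101, 100000*, 100001*, 100011*, 110101, 110110*
[col 1] -00000*, -00001*, -10110, 0-0110*, 0-0111*, 00-001, 000-01, 000-10, 0000-0, 00000-*, 0001-1, 00011-*, 0101-0, 01011-*, 1000-1, 10000-*
[col 2] -0000-, 0-011-
Prime implicants: -0000-, -10110, 0-011-, 00-001, 000-01, 000-10, 0000-0, 0001-1, 001100, 0101-0, 011101, 1000-1, 110101
PI chart (minterm → PIs covering it):
  0 | -0000-,0000-0
  1 | -0000-,00-001,000-01
  2 | 000-10,0000-0
  5 | 000-01,0001-1
  6 | 0-011-,000-10
  7 | 0-011-,0001-1
  9 | 00-001  (sole → essential)
  12 | 001100  (sole → essential)
  20 | 0101-0  (sole → essential)
  22 | -10110,0-011-,0101-0
  23 | 0-011-  (sole → essential)
  29 | 011101  (sole → essential)
  32 | -0000-  (sole → essential)
  33 | -0000-,1000-1
  35 | 1000-1  (sole → essential)
  53 | 110101  (sole → essential)
  54 | -10110  (sole → essential)
Essential prime implicants: -0000-, -10110, 0-011-, 00-001, 001100, 0101-0, 011101, 1000-1, 110101

9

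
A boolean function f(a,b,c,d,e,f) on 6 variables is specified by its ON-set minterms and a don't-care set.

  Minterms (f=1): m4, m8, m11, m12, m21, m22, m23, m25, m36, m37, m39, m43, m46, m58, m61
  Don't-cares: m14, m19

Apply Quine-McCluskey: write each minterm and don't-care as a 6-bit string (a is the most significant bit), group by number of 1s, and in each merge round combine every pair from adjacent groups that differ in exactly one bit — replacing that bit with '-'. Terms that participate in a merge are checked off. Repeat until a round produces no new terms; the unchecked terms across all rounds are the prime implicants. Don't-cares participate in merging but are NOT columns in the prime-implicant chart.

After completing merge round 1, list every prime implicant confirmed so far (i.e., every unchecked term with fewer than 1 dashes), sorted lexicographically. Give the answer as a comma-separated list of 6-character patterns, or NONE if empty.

011001, 111010, 111101

Round 0: 000100✓ 001000✓ 001011✓ 001100✓ 001110✓ 010011✓ 010101✓ 010110✓ 010111✓ 011001 100100✓ 100101✓ 100111✓ 101011✓ 101110✓ 111010 111101
Round 1: -00100 -01011 -01110 00-100 001-00 0011-0 010-11 0101-1 01011- 1001-1 10010-
PIs = {-00100, -01011, -01110, 00-100, 001-00, 0011-0, 010-11, 0101-1, 01011-, 011001, 1001-1, 10010-, 111010, 111101}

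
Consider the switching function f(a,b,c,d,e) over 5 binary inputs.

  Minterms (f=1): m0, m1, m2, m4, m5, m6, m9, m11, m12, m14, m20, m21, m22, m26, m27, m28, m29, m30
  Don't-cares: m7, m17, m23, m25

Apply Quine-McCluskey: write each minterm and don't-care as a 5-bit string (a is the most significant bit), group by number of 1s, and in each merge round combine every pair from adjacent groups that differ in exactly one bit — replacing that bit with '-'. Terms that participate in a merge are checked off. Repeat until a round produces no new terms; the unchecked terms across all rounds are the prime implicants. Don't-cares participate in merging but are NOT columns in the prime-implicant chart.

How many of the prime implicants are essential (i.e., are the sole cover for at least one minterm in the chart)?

size-2^0 implicants → 00000(✓)  00001(✓)  00010(✓)  00100(✓)  00101(✓)  00110(✓)  00111(✓)  01001(✓)  01011(✓)  01100(✓)  01110(✓)  10001(✓)  10100(✓)  10101(✓)  10110(✓)  10111(✓)  11001(✓)  11010(✓)  11011(✓)  11100(✓)  11101(✓)  11110(✓)
size-2^1 implicants → -0001(✓)  -0100(✓)  -0101(✓)  -0110(✓)  -0111(✓)  -1001(✓)  -1011(✓)  -1100(✓)  -1110(✓)  0-001(✓)  0-100(✓)  0-110(✓)  00-00(✓)  00-01(✓)  00-10(✓)  000-0(✓)  0000-(✓)  001-0(✓)  001-1(✓)  0010-(✓)  0011-(✓)  010-1(✓)  011-0(✓)  1-001(✓)  1-100(✓)  1-101(✓)  1-110(✓)  10-01(✓)  101-0(✓)  101-1(✓)  1010-(✓)  1011-(✓)  11-01(✓)  11-10  110-1(✓)  1101-  111-0(✓)  1110-(✓)
size-2^2 implicants → --001  --100(✓)  --110(✓)  -0-01  -01-0(✓)  -01-1(✓)  -010-(✓)  -011-(✓)  -10-1  -11-0(✓)  0-1-0(✓)  00--0  00-0-  001--(✓)  1--01  1-1-0(✓)  1-10-  101--(✓)
size-2^3 implicants → --1-0  -01--
Unchecked terms (primes): --001, --1-0, -0-01, -01--, -10-1, 00--0, 00-0-, 1--01, 1-10-, 11-10, 1101-
Minterm coverage:
  m0 ⊆ 00--0,00-0-
  m1 ⊆ --001,-0-01,00-0-
  m2 ⊆ 00--0 [E]
  m4 ⊆ --1-0,-01--,00--0,00-0-
  m5 ⊆ -0-01,-01--,00-0-
  m6 ⊆ --1-0,-01--,00--0
  m9 ⊆ --001,-10-1
  m11 ⊆ -10-1 [E]
  m12 ⊆ --1-0 [E]
  m14 ⊆ --1-0 [E]
  m20 ⊆ --1-0,-01--,1-10-
  m21 ⊆ -0-01,-01--,1--01,1-10-
  m22 ⊆ --1-0,-01--
  m26 ⊆ 11-10,1101-
  m27 ⊆ -10-1,1101-
  m28 ⊆ --1-0,1-10-
  m29 ⊆ 1--01,1-10-
  m30 ⊆ --1-0,11-10
E = {--1-0, -10-1, 00--0}

3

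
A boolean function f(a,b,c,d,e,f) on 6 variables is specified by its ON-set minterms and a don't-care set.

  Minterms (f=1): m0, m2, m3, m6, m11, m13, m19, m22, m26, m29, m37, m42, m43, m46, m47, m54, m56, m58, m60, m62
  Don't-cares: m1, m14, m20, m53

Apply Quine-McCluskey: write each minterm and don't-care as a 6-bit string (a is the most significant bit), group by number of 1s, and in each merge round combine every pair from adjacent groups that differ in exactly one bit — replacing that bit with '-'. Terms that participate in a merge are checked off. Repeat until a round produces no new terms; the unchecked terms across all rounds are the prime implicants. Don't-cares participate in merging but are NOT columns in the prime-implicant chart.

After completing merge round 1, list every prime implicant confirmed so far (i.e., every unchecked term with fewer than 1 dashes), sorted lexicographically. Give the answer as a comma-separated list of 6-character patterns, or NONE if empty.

size-2^0 implicants → 000000(✓)  000001(✓)  000010(✓)  000011(✓)  000110(✓)  001011(✓)  001101(✓)  001110(✓)  010011(✓)  010100(✓)  010110(✓)  011010(✓)  011101(✓)  100101(✓)  101010(✓)  101011(✓)  101110(✓)  101111(✓)  110101(✓)  110110(✓)  111000(✓)  111010(✓)  111100(✓)  111110(✓)
size-2^1 implicants → -01011  -01110  -10110  -11010  0-0011  0-0110  0-1101  00-011  00-110  000-10  0000-0(✓)  0000-1(✓)  00000-(✓)  00001-(✓)  0101-0  1-0101  1-1010(✓)  1-1110(✓)  101-10(✓)  101-11(✓)  10101-(✓)  10111-(✓)  11-110  111-00(✓)  111-10(✓)  1110-0(✓)  1111-0(✓)
size-2^2 implicants → 0000--  1-1-10  101-1-  111--0
Unchecked terms (primes): -01011, -01110, -10110, -11010, 0-0011, 0-0110, 0-1101, 00-011, 00-110, 000-10, 0000--, 0101-0, 1-0101, 1-1-10, 101-1-, 11-110, 111--0

NONE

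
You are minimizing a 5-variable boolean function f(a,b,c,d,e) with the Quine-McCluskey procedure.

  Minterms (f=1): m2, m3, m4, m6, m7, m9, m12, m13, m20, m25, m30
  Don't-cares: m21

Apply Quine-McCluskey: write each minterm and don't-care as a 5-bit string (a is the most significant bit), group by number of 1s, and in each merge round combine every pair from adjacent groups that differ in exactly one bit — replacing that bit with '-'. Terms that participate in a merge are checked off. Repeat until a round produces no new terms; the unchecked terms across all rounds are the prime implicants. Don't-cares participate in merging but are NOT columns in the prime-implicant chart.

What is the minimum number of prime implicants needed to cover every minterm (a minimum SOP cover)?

Round 0: 00010✓ 00011✓ 00100✓ 00110✓ 00111✓ 01001✓ 01100✓ 01101✓ 10100✓ 10101✓ 11001✓ 11110
Round 1: -0100 -1001 0-100 00-10✓ 00-11✓ 0001-✓ 001-0 0011-✓ 01-01 0110- 1010-
Round 2: 00-1-
PIs = {-0100, -1001, 0-100, 00-1-, 001-0, 01-01, 0110-, 1010-, 11110}
Coverage chart:
  m2: 00-1- ←essential
  m3: 00-1- ←essential
  m4: -0100,0-100,001-0
  m6: 00-1-,001-0
  m7: 00-1- ←essential
  m9: -1001,01-01
  m12: 0-100,0110-
  m13: 01-01,0110-
  m20: -0100,1010-
  m25: -1001 ←essential
  m30: 11110 ←essential
Essential: -1001, 00-1-, 11110
Petrick residual → -0100, 0110-
Min cover (5 terms): b'cd'e' + bc'd'e + a'b'd + a'bcd' + abcde'

5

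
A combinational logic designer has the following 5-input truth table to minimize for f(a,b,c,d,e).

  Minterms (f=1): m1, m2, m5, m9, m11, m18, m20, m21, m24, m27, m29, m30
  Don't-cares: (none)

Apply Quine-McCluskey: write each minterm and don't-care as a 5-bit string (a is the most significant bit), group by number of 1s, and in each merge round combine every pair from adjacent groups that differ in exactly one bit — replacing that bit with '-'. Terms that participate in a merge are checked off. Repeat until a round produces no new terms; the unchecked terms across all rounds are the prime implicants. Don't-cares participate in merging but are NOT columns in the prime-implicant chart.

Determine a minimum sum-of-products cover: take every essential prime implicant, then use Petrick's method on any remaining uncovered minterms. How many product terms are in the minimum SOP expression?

8

Round 0: 00001✓ 00010✓ 00101✓ 01001✓ 01011✓ 10010✓ 10100✓ 10101✓ 11000 11011✓ 11101✓ 11110
Round 1: -0010 -0101 -1011 0-001 00-01 010-1 1-101 1010-
PIs = {-0010, -0101, -1011, 0-001, 00-01, 010-1, 1-101, 1010-, 11000, 11110}
Coverage chart:
  m1: 0-001,00-01
  m2: -0010 ←essential
  m5: -0101,00-01
  m9: 0-001,010-1
  m11: -1011,010-1
  m18: -0010 ←essential
  m20: 1010- ←essential
  m21: -0101,1-101,1010-
  m24: 11000 ←essential
  m27: -1011 ←essential
  m29: 1-101 ←essential
  m30: 11110 ←essential
Essential: -0010, -1011, 1-101, 1010-, 11000, 11110
Petrick residual → -0101, 0-001
Min cover (8 terms): b'c'de' + b'cd'e + bc'de + a'c'd'e + acd'e + ab'cd' + abc'd'e' + abcde'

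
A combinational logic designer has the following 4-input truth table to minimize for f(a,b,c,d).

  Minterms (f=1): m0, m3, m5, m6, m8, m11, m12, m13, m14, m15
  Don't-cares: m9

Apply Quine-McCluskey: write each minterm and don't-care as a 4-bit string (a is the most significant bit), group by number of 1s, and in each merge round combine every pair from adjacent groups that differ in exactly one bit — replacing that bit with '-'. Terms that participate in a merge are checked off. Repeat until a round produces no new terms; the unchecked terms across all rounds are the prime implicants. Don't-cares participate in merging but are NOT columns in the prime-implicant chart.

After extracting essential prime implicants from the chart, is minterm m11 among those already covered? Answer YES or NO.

[col 0] 0000*, 0011*, 0101*, 0110*, 1000*, 1001*, 1011*, 1100*, 1101*, 1110*, 1111*
[col 1] -000, -011, -101, -110, 1-00*, 1-01*, 1-11*, 10-1*, 100-*, 11-0*, 11-1*, 110-*, 111-*
[col 2] 1--1, 1-0-, 11--
Prime implicants: -000, -011, -101, -110, 1--1, 1-0-, 11--
PI chart (minterm → PIs covering it):
  0 | -000  (sole → essential)
  3 | -011  (sole → essential)
  5 | -101  (sole → essential)
  6 | -110  (sole → essential)
  8 | -000,1-0-
  11 | -011,1--1
  12 | 1-0-,11--
  13 | -101,1--1,1-0-,11--
  14 | -110,11--
  15 | 1--1,11--
Essential prime implicants: -000, -011, -101, -110

YES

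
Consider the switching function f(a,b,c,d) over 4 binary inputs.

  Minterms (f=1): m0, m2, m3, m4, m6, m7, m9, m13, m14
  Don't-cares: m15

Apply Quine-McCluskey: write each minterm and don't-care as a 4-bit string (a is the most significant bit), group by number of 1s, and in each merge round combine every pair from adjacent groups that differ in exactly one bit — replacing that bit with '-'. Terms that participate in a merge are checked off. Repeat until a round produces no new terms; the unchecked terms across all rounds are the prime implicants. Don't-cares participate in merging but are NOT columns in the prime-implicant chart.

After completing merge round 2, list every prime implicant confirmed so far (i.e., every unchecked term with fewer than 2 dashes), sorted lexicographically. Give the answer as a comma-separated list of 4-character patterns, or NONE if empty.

[col 0] 0000*, 0010*, 0011*, 0100*, 0110*, 0111*, 1001*, 1101*, 1110*, 1111*
[col 1] -110*, -111*, 0-00*, 0-10*, 0-11*, 00-0*, 001-*, 01-0*, 011-*, 1-01, 11-1, 111-*
[col 2] -11-, 0--0, 0-1-
Prime implicants: -11-, 0--0, 0-1-, 1-01, 11-1

1-01, 11-1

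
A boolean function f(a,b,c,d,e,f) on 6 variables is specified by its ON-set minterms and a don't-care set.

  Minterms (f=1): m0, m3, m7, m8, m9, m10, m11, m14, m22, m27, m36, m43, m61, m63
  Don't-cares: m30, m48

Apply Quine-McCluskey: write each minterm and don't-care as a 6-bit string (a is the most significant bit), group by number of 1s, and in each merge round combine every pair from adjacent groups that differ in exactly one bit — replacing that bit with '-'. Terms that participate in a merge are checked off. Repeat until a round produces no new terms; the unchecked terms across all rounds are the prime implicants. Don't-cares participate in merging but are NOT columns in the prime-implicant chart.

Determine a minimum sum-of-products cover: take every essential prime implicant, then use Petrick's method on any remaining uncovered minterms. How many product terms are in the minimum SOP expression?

Round 0: 000000✓ 000011✓ 000111✓ 001000✓ 001001✓ 001010✓ 001011✓ 001110✓ 010110✓ 011011✓ 011110✓ 100100 101011✓ 110000 111101✓ 111111✓
Round 1: -01011 0-1011 0-1110 00-000 00-011 000-11 001-10 0010-0✓ 0010-1✓ 00100-✓ 00101-✓ 01-110 1111-1
Round 2: 0010--
PIs = {-01011, 0-1011, 0-1110, 00-000, 00-011, 000-11, 001-10, 0010--, 01-110, 100100, 110000, 1111-1}
Coverage chart:
  m0: 00-000 ←essential
  m3: 00-011,000-11
  m7: 000-11 ←essential
  m8: 00-000,0010--
  m9: 0010-- ←essential
  m10: 001-10,0010--
  m11: -01011,0-1011,00-011,0010--
  m14: 0-1110,001-10
  m22: 01-110 ←essential
  m27: 0-1011 ←essential
  m36: 100100 ←essential
  m43: -01011 ←essential
  m61: 1111-1 ←essential
  m63: 1111-1 ←essential
Essential: -01011, 0-1011, 00-000, 000-11, 0010--, 01-110, 100100, 1111-1
Petrick residual → 0-1110
Min cover (9 terms): b'cd'ef + a'cd'ef + a'cdef' + a'b'd'e'f' + a'b'c'ef + a'b'cd' + a'bdef' + ab'c'de'f' + abcdf

9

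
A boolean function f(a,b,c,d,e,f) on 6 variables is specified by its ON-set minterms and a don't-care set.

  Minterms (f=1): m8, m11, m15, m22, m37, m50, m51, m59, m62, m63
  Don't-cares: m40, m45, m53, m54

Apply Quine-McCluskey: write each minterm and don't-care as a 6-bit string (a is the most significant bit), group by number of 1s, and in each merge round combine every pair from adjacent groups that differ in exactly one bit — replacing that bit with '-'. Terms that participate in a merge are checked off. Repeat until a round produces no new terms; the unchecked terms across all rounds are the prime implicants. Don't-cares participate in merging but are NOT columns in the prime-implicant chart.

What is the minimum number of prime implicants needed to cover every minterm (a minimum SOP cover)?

7

size-2^0 implicants → 001000(✓)  001011(✓)  001111(✓)  010110(✓)  100101(✓)  101000(✓)  101101(✓)  110010(✓)  110011(✓)  110101(✓)  110110(✓)  111011(✓)  111110(✓)  111111(✓)
size-2^1 implicants → -01000  -10110  001-11  1-0101  10-101  11-011  11-110  110-10  11001-  111-11  11111-
Unchecked terms (primes): -01000, -10110, 001-11, 1-0101, 10-101, 11-011, 11-110, 110-10, 11001-, 111-11, 11111-
Minterm coverage:
  m8 ⊆ -01000 [E]
  m11 ⊆ 001-11 [E]
  m15 ⊆ 001-11 [E]
  m22 ⊆ -10110 [E]
  m37 ⊆ 1-0101,10-101
  m50 ⊆ 110-10,11001-
  m51 ⊆ 11-011,11001-
  m59 ⊆ 11-011,111-11
  m62 ⊆ 11-110,11111-
  m63 ⊆ 111-11,11111-
E = {-01000, -10110, 001-11}
Petrick residual → 1-0101, 11-011, 110-10, 11111-
Cover = b'cd'e'f' + bc'def' + a'b'cef + ac'de'f + abd'ef + abc'ef' + abcde  |cover|=7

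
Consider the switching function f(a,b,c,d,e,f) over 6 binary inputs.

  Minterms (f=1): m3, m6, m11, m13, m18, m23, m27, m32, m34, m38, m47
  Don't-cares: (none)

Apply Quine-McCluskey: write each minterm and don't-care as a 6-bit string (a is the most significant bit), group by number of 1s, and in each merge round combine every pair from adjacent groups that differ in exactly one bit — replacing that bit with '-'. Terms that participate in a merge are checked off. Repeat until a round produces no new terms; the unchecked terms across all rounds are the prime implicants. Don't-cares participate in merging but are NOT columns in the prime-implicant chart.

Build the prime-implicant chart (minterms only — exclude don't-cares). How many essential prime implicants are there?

8

size-2^0 implicants → 000011(✓)  000110(✓)  001011(✓)  001101  010010  010111  011011(✓)  100000(✓)  100010(✓)  100110(✓)  101111
size-2^1 implicants → -00110  0-1011  00-011  100-10  1000-0
Unchecked terms (primes): -00110, 0-1011, 00-011, 001101, 010010, 010111, 100-10, 1000-0, 101111
Minterm coverage:
  m3 ⊆ 00-011 [E]
  m6 ⊆ -00110 [E]
  m11 ⊆ 0-1011,00-011
  m13 ⊆ 001101 [E]
  m18 ⊆ 010010 [E]
  m23 ⊆ 010111 [E]
  m27 ⊆ 0-1011 [E]
  m32 ⊆ 1000-0 [E]
  m34 ⊆ 100-10,1000-0
  m38 ⊆ -00110,100-10
  m47 ⊆ 101111 [E]
E = {-00110, 0-1011, 00-011, 001101, 010010, 010111, 1000-0, 101111}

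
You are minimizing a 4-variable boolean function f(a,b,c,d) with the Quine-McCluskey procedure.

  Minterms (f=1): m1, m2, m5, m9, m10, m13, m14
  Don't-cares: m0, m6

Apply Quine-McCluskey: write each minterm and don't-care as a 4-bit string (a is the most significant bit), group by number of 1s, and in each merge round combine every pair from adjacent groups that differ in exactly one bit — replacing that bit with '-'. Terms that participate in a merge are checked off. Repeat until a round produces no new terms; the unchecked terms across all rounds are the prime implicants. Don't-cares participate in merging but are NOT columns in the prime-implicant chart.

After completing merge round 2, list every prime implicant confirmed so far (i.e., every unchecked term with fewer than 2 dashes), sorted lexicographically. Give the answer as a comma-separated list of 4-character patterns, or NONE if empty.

00-0, 000-

size-2^0 implicants → 0000(✓)  0001(✓)  0010(✓)  0101(✓)  0110(✓)  1001(✓)  1010(✓)  1101(✓)  1110(✓)
size-2^1 implicants → -001(✓)  -010(✓)  -101(✓)  -110(✓)  0-01(✓)  0-10(✓)  00-0  000-  1-01(✓)  1-10(✓)
size-2^2 implicants → --01  --10
Unchecked terms (primes): --01, --10, 00-0, 000-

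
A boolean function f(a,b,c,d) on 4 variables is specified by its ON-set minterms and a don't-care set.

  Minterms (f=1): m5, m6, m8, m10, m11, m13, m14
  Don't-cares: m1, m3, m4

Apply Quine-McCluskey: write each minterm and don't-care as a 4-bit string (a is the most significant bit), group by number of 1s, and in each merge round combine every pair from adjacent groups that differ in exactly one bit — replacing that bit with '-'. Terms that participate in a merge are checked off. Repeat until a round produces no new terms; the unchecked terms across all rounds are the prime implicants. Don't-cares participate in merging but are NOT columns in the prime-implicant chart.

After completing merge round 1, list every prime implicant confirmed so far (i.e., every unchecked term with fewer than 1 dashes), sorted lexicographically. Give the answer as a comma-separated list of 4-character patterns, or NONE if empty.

size-2^0 implicants → 0001(✓)  0011(✓)  0100(✓)  0101(✓)  0110(✓)  1000(✓)  1010(✓)  1011(✓)  1101(✓)  1110(✓)
size-2^1 implicants → -011  -101  -110  0-01  00-1  01-0  010-  1-10  10-0  101-
Unchecked terms (primes): -011, -101, -110, 0-01, 00-1, 01-0, 010-, 1-10, 10-0, 101-

NONE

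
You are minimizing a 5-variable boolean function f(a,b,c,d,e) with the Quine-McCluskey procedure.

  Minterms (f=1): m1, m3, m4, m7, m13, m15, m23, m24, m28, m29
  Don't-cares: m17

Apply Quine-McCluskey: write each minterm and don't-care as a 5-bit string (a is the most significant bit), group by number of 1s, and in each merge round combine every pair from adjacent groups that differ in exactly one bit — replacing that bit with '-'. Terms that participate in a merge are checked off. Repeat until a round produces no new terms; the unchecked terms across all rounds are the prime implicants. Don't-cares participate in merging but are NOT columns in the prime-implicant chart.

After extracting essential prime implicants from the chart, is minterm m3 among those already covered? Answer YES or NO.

Round 0: 00001✓ 00011✓ 00100 00111✓ 01101✓ 01111✓ 10001✓ 10111✓ 11000✓ 11100✓ 11101✓
Round 1: -0001 -0111 -1101 0-111 00-11 000-1 011-1 11-00 1110-
PIs = {-0001, -0111, -1101, 0-111, 00-11, 000-1, 00100, 011-1, 11-00, 1110-}
Coverage chart:
  m1: -0001,000-1
  m3: 00-11,000-1
  m4: 00100 ←essential
  m7: -0111,0-111,00-11
  m13: -1101,011-1
  m15: 0-111,011-1
  m23: -0111 ←essential
  m24: 11-00 ←essential
  m28: 11-00,1110-
  m29: -1101,1110-
Essential: -0111, 00100, 11-00

NO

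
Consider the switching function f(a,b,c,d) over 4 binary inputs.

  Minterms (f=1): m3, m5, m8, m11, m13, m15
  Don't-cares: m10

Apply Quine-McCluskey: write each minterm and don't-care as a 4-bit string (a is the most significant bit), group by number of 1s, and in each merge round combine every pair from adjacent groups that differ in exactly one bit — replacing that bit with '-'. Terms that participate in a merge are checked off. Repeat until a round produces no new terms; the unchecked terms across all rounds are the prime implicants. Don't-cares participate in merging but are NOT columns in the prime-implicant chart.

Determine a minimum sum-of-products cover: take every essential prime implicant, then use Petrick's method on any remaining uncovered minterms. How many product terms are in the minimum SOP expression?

4

size-2^0 implicants → 0011(✓)  0101(✓)  1000(✓)  1010(✓)  1011(✓)  1101(✓)  1111(✓)
size-2^1 implicants → -011  -101  1-11  10-0  101-  11-1
Unchecked terms (primes): -011, -101, 1-11, 10-0, 101-, 11-1
Minterm coverage:
  m3 ⊆ -011 [E]
  m5 ⊆ -101 [E]
  m8 ⊆ 10-0 [E]
  m11 ⊆ -011,1-11,101-
  m13 ⊆ -101,11-1
  m15 ⊆ 1-11,11-1
E = {-011, -101, 10-0}
Petrick residual → 1-11
Cover = b'cd + bc'd + acd + ab'd'  |cover|=4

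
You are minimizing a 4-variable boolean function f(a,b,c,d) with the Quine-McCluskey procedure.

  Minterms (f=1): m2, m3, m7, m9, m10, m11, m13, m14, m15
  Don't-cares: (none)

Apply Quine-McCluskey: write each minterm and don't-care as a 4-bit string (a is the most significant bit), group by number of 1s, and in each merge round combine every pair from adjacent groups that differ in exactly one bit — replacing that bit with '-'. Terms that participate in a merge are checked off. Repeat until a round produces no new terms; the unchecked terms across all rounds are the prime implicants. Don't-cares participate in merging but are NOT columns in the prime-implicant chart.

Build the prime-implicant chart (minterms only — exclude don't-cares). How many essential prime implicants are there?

4

size-2^0 implicants → 0010(✓)  0011(✓)  0111(✓)  1001(✓)  1010(✓)  1011(✓)  1101(✓)  1110(✓)  1111(✓)
size-2^1 implicants → -010(✓)  -011(✓)  -111(✓)  0-11(✓)  001-(✓)  1-01(✓)  1-10(✓)  1-11(✓)  10-1(✓)  101-(✓)  11-1(✓)  111-(✓)
size-2^2 implicants → --11  -01-  1--1  1-1-
Unchecked terms (primes): --11, -01-, 1--1, 1-1-
Minterm coverage:
  m2 ⊆ -01- [E]
  m3 ⊆ --11,-01-
  m7 ⊆ --11 [E]
  m9 ⊆ 1--1 [E]
  m10 ⊆ -01-,1-1-
  m11 ⊆ --11,-01-,1--1,1-1-
  m13 ⊆ 1--1 [E]
  m14 ⊆ 1-1- [E]
  m15 ⊆ --11,1--1,1-1-
E = {--11, -01-, 1--1, 1-1-}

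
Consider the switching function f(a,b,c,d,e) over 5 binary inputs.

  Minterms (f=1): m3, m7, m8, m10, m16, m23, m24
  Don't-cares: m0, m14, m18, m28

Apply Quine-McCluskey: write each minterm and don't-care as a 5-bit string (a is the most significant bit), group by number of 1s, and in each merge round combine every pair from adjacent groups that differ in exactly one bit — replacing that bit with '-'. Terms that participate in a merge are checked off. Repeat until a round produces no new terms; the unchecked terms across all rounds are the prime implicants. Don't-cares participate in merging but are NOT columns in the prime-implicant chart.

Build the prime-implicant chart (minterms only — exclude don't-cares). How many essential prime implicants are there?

2

size-2^0 implicants → 00000(✓)  00011(✓)  00111(✓)  01000(✓)  01010(✓)  01110(✓)  10000(✓)  10010(✓)  10111(✓)  11000(✓)  11100(✓)
size-2^1 implicants → -0000(✓)  -0111  -1000(✓)  0-000(✓)  00-11  01-10  010-0  1-000(✓)  100-0  11-00
size-2^2 implicants → --000
Unchecked terms (primes): --000, -0111, 00-11, 01-10, 010-0, 100-0, 11-00
Minterm coverage:
  m3 ⊆ 00-11 [E]
  m7 ⊆ -0111,00-11
  m8 ⊆ --000,010-0
  m10 ⊆ 01-10,010-0
  m16 ⊆ --000,100-0
  m23 ⊆ -0111 [E]
  m24 ⊆ --000,11-00
E = {-0111, 00-11}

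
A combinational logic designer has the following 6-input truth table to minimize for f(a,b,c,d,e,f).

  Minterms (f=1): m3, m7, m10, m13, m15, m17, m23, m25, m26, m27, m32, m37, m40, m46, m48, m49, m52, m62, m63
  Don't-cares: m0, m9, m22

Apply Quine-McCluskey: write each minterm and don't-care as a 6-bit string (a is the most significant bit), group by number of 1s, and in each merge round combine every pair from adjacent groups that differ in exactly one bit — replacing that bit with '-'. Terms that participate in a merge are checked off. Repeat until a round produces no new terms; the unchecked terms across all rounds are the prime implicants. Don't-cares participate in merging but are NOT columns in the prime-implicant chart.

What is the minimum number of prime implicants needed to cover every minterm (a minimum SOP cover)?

[col 0] 000000*, 000011*, 000111*, 001001*, 001010*, 001101*, 001111*, 010001*, 010110*, 010111*, 011001*, 011010*, 011011*, 100000*, 100101, 101000*, 101110*, 110000*, 110001*, 110100*, 111110*, 111111*
[col 1] -00000, -10001, 0-0111, 0-1001, 0-1010, 00-111, 000-11, 001-01, 0011-1, 01-001, 01011-, 0110-1, 01101-, 1-0000, 1-1110, 10-000, 110-00, 11000-, 11111-
Prime implicants: -00000, -10001, 0-0111, 0-1001, 0-1010, 00-111, 000-11, 001-01, 0011-1, 01-001, 01011-, 0110-1, 01101-, 1-0000, 1-1110, 10-000, 100101, 110-00, 11000-, 11111-
PI chart (minterm → PIs covering it):
  3 | 000-11  (sole → essential)
  7 | 0-0111,00-111,000-11
  10 | 0-1010  (sole → essential)
  13 | 001-01,0011-1
  15 | 00-111,0011-1
  17 | -10001,01-001
  23 | 0-0111,01011-
  25 | 0-1001,01-001,0110-1
  26 | 0-1010,01101-
  27 | 0110-1,01101-
  32 | -00000,1-0000,10-000
  37 | 100101  (sole → essential)
  40 | 10-000  (sole → essential)
  46 | 1-1110  (sole → essential)
  48 | 1-0000,110-00,11000-
  49 | -10001,11000-
  52 | 110-00  (sole → essential)
  62 | 1-1110,11111-
  63 | 11111-  (sole → essential)
Essential prime implicants: 0-1010, 000-11, 1-1110, 10-000, 100101, 110-00, 11111-
Petrick residual → -10001, 0-0111, 0011-1, 0110-1
Minimum SOP uses 11 PIs: bc'd'e'f + a'c'def + a'cd'ef' + a'b'c'ef + a'b'cdf + a'bcd'f + acdef' + ab'd'e'f' + ab'c'de'f + abc'e'f' + abcde

11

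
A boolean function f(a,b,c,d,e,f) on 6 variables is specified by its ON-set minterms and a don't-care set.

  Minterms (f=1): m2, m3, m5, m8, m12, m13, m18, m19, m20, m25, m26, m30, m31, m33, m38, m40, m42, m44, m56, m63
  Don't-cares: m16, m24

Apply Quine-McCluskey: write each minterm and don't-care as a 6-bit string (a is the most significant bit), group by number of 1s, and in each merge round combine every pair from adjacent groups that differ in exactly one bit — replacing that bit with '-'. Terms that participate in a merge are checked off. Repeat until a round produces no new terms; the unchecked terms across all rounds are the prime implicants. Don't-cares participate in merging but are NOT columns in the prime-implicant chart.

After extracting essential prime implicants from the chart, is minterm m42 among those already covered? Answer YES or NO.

YES

[col 0] 000010*, 000011*, 000101*, 001000*, 001100*, 001101*, 010000*, 010010*, 010011*, 010100*, 011000*, 011001*, 011010*, 011110*, 011111*, 100001, 100110, 101000*, 101010*, 101100*, 111000*, 111111*
[col 1] -01000*, -01100*, -11000*, -11111, 0-0010*, 0-0011*, 0-1000*, 00-101, 00001-*, 001-00*, 00110-, 01-000*, 01-010*, 010-00, 0100-0*, 01001-*, 011-10, 0110-0*, 01100-, 01111-, 1-1000*, 101-00*, 1010-0
[col 2] --1000, -01-00, 0-001-, 01-0-0
Prime implicants: --1000, -01-00, -11111, 0-001-, 00-101, 00110-, 01-0-0, 010-00, 011-10, 01100-, 01111-, 100001, 100110, 1010-0
PI chart (minterm → PIs covering it):
  2 | 0-001-  (sole → essential)
  3 | 0-001-  (sole → essential)
  5 | 00-101  (sole → essential)
  8 | --1000,-01-00
  12 | -01-00,00110-
  13 | 00-101,00110-
  18 | 0-001-,01-0-0
  19 | 0-001-  (sole → essential)
  20 | 010-00  (sole → essential)
  25 | 01100-  (sole → essential)
  26 | 01-0-0,011-10
  30 | 011-10,01111-
  31 | -11111,01111-
  33 | 100001  (sole → essential)
  38 | 100110  (sole → essential)
  40 | --1000,-01-00,1010-0
  42 | 1010-0  (sole → essential)
  44 | -01-00  (sole → essential)
  56 | --1000  (sole → essential)
  63 | -11111  (sole → essential)
Essential prime implicants: --1000, -01-00, -11111, 0-001-, 00-101, 010-00, 01100-, 100001, 100110, 1010-0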